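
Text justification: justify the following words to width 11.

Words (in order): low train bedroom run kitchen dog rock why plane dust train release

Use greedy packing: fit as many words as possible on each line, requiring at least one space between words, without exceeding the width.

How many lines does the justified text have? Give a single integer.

Answer: 7

Derivation:
Line 1: ['low', 'train'] (min_width=9, slack=2)
Line 2: ['bedroom', 'run'] (min_width=11, slack=0)
Line 3: ['kitchen', 'dog'] (min_width=11, slack=0)
Line 4: ['rock', 'why'] (min_width=8, slack=3)
Line 5: ['plane', 'dust'] (min_width=10, slack=1)
Line 6: ['train'] (min_width=5, slack=6)
Line 7: ['release'] (min_width=7, slack=4)
Total lines: 7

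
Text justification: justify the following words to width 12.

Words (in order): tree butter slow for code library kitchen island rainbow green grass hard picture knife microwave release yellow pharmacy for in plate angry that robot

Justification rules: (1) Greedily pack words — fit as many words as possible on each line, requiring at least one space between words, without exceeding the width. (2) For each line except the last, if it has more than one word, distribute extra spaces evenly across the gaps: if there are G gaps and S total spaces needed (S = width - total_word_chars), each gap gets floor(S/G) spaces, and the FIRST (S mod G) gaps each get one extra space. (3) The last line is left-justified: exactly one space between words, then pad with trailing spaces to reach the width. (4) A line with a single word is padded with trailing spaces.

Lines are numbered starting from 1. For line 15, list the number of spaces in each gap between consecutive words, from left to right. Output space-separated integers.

Answer: 3

Derivation:
Line 1: ['tree', 'butter'] (min_width=11, slack=1)
Line 2: ['slow', 'for'] (min_width=8, slack=4)
Line 3: ['code', 'library'] (min_width=12, slack=0)
Line 4: ['kitchen'] (min_width=7, slack=5)
Line 5: ['island'] (min_width=6, slack=6)
Line 6: ['rainbow'] (min_width=7, slack=5)
Line 7: ['green', 'grass'] (min_width=11, slack=1)
Line 8: ['hard', 'picture'] (min_width=12, slack=0)
Line 9: ['knife'] (min_width=5, slack=7)
Line 10: ['microwave'] (min_width=9, slack=3)
Line 11: ['release'] (min_width=7, slack=5)
Line 12: ['yellow'] (min_width=6, slack=6)
Line 13: ['pharmacy', 'for'] (min_width=12, slack=0)
Line 14: ['in', 'plate'] (min_width=8, slack=4)
Line 15: ['angry', 'that'] (min_width=10, slack=2)
Line 16: ['robot'] (min_width=5, slack=7)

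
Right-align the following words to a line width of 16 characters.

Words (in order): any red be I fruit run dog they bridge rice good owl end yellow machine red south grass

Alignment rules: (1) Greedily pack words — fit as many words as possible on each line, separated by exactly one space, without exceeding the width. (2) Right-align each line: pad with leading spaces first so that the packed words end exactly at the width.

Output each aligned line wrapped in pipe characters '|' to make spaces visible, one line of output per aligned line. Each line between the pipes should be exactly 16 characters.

Line 1: ['any', 'red', 'be', 'I'] (min_width=12, slack=4)
Line 2: ['fruit', 'run', 'dog'] (min_width=13, slack=3)
Line 3: ['they', 'bridge', 'rice'] (min_width=16, slack=0)
Line 4: ['good', 'owl', 'end'] (min_width=12, slack=4)
Line 5: ['yellow', 'machine'] (min_width=14, slack=2)
Line 6: ['red', 'south', 'grass'] (min_width=15, slack=1)

Answer: |    any red be I|
|   fruit run dog|
|they bridge rice|
|    good owl end|
|  yellow machine|
| red south grass|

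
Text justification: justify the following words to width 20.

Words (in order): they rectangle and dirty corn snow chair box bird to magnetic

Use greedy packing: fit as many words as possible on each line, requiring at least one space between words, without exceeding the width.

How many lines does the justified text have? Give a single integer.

Answer: 4

Derivation:
Line 1: ['they', 'rectangle', 'and'] (min_width=18, slack=2)
Line 2: ['dirty', 'corn', 'snow'] (min_width=15, slack=5)
Line 3: ['chair', 'box', 'bird', 'to'] (min_width=17, slack=3)
Line 4: ['magnetic'] (min_width=8, slack=12)
Total lines: 4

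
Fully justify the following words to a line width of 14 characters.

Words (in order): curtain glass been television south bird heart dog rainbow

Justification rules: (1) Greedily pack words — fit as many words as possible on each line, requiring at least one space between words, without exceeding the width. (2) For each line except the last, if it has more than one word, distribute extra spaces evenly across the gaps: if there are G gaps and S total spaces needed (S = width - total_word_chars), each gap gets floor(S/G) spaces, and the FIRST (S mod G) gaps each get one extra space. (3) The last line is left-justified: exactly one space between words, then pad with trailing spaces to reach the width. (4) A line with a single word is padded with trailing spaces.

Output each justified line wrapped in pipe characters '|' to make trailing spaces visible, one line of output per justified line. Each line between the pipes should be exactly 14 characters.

Line 1: ['curtain', 'glass'] (min_width=13, slack=1)
Line 2: ['been'] (min_width=4, slack=10)
Line 3: ['television'] (min_width=10, slack=4)
Line 4: ['south', 'bird'] (min_width=10, slack=4)
Line 5: ['heart', 'dog'] (min_width=9, slack=5)
Line 6: ['rainbow'] (min_width=7, slack=7)

Answer: |curtain  glass|
|been          |
|television    |
|south     bird|
|heart      dog|
|rainbow       |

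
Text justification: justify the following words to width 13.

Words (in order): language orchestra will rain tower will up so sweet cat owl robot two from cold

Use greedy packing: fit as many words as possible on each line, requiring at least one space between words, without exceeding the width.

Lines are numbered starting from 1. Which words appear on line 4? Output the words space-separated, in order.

Line 1: ['language'] (min_width=8, slack=5)
Line 2: ['orchestra'] (min_width=9, slack=4)
Line 3: ['will', 'rain'] (min_width=9, slack=4)
Line 4: ['tower', 'will', 'up'] (min_width=13, slack=0)
Line 5: ['so', 'sweet', 'cat'] (min_width=12, slack=1)
Line 6: ['owl', 'robot', 'two'] (min_width=13, slack=0)
Line 7: ['from', 'cold'] (min_width=9, slack=4)

Answer: tower will up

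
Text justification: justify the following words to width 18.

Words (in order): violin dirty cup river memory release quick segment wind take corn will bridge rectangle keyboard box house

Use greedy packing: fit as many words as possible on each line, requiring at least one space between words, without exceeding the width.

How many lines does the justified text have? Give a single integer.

Answer: 7

Derivation:
Line 1: ['violin', 'dirty', 'cup'] (min_width=16, slack=2)
Line 2: ['river', 'memory'] (min_width=12, slack=6)
Line 3: ['release', 'quick'] (min_width=13, slack=5)
Line 4: ['segment', 'wind', 'take'] (min_width=17, slack=1)
Line 5: ['corn', 'will', 'bridge'] (min_width=16, slack=2)
Line 6: ['rectangle', 'keyboard'] (min_width=18, slack=0)
Line 7: ['box', 'house'] (min_width=9, slack=9)
Total lines: 7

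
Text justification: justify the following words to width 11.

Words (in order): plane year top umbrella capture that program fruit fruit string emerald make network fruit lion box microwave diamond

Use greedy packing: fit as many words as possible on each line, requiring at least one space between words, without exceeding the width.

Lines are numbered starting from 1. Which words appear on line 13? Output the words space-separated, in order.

Answer: box

Derivation:
Line 1: ['plane', 'year'] (min_width=10, slack=1)
Line 2: ['top'] (min_width=3, slack=8)
Line 3: ['umbrella'] (min_width=8, slack=3)
Line 4: ['capture'] (min_width=7, slack=4)
Line 5: ['that'] (min_width=4, slack=7)
Line 6: ['program'] (min_width=7, slack=4)
Line 7: ['fruit', 'fruit'] (min_width=11, slack=0)
Line 8: ['string'] (min_width=6, slack=5)
Line 9: ['emerald'] (min_width=7, slack=4)
Line 10: ['make'] (min_width=4, slack=7)
Line 11: ['network'] (min_width=7, slack=4)
Line 12: ['fruit', 'lion'] (min_width=10, slack=1)
Line 13: ['box'] (min_width=3, slack=8)
Line 14: ['microwave'] (min_width=9, slack=2)
Line 15: ['diamond'] (min_width=7, slack=4)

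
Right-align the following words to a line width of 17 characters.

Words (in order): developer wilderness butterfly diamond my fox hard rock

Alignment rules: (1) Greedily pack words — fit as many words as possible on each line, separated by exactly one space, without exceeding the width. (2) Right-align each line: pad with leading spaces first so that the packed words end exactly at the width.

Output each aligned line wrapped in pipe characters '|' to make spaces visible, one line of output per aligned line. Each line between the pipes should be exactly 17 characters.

Line 1: ['developer'] (min_width=9, slack=8)
Line 2: ['wilderness'] (min_width=10, slack=7)
Line 3: ['butterfly', 'diamond'] (min_width=17, slack=0)
Line 4: ['my', 'fox', 'hard', 'rock'] (min_width=16, slack=1)

Answer: |        developer|
|       wilderness|
|butterfly diamond|
| my fox hard rock|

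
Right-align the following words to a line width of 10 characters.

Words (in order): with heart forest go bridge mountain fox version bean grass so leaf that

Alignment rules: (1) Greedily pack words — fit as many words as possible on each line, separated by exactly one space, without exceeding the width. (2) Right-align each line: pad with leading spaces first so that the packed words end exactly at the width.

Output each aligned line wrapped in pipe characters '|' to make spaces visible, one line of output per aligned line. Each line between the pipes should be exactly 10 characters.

Line 1: ['with', 'heart'] (min_width=10, slack=0)
Line 2: ['forest', 'go'] (min_width=9, slack=1)
Line 3: ['bridge'] (min_width=6, slack=4)
Line 4: ['mountain'] (min_width=8, slack=2)
Line 5: ['fox'] (min_width=3, slack=7)
Line 6: ['version'] (min_width=7, slack=3)
Line 7: ['bean', 'grass'] (min_width=10, slack=0)
Line 8: ['so', 'leaf'] (min_width=7, slack=3)
Line 9: ['that'] (min_width=4, slack=6)

Answer: |with heart|
| forest go|
|    bridge|
|  mountain|
|       fox|
|   version|
|bean grass|
|   so leaf|
|      that|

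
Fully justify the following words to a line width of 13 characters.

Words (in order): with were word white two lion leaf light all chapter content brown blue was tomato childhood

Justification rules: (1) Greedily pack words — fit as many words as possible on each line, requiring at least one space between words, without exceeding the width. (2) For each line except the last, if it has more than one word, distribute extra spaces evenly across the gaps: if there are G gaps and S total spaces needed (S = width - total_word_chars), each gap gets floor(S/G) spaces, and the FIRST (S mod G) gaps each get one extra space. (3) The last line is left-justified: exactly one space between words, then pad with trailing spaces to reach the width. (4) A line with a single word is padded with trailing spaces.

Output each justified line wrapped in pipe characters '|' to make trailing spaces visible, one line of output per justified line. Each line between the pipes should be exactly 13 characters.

Line 1: ['with', 'were'] (min_width=9, slack=4)
Line 2: ['word', 'white'] (min_width=10, slack=3)
Line 3: ['two', 'lion', 'leaf'] (min_width=13, slack=0)
Line 4: ['light', 'all'] (min_width=9, slack=4)
Line 5: ['chapter'] (min_width=7, slack=6)
Line 6: ['content', 'brown'] (min_width=13, slack=0)
Line 7: ['blue', 'was'] (min_width=8, slack=5)
Line 8: ['tomato'] (min_width=6, slack=7)
Line 9: ['childhood'] (min_width=9, slack=4)

Answer: |with     were|
|word    white|
|two lion leaf|
|light     all|
|chapter      |
|content brown|
|blue      was|
|tomato       |
|childhood    |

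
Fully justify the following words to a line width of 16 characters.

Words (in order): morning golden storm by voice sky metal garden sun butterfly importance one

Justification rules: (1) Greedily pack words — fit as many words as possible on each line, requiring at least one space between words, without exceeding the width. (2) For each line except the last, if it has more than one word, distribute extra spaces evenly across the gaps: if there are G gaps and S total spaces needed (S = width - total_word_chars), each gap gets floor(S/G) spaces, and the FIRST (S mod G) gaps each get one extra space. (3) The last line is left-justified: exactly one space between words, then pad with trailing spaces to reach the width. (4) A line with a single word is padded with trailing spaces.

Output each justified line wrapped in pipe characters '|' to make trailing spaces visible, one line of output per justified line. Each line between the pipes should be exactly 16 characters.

Answer: |morning   golden|
|storm  by  voice|
|sky metal garden|
|sun    butterfly|
|importance one  |

Derivation:
Line 1: ['morning', 'golden'] (min_width=14, slack=2)
Line 2: ['storm', 'by', 'voice'] (min_width=14, slack=2)
Line 3: ['sky', 'metal', 'garden'] (min_width=16, slack=0)
Line 4: ['sun', 'butterfly'] (min_width=13, slack=3)
Line 5: ['importance', 'one'] (min_width=14, slack=2)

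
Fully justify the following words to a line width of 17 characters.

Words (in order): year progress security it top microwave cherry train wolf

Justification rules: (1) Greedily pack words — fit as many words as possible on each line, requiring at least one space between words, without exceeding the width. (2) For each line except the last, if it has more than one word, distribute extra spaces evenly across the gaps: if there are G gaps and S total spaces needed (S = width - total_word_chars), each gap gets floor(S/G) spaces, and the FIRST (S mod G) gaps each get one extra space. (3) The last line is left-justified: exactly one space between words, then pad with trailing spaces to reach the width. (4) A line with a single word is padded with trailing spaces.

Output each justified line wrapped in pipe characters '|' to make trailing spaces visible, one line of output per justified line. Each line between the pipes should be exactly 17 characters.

Answer: |year     progress|
|security  it  top|
|microwave  cherry|
|train wolf       |

Derivation:
Line 1: ['year', 'progress'] (min_width=13, slack=4)
Line 2: ['security', 'it', 'top'] (min_width=15, slack=2)
Line 3: ['microwave', 'cherry'] (min_width=16, slack=1)
Line 4: ['train', 'wolf'] (min_width=10, slack=7)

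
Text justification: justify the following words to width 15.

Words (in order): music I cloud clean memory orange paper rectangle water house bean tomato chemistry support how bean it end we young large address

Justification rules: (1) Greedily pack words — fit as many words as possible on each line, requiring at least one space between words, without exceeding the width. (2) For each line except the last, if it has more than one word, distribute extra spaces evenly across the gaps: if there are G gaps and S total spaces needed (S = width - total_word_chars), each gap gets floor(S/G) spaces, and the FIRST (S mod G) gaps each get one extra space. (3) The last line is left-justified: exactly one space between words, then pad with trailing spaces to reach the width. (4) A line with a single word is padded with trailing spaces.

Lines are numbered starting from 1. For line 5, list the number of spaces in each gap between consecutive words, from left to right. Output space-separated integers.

Line 1: ['music', 'I', 'cloud'] (min_width=13, slack=2)
Line 2: ['clean', 'memory'] (min_width=12, slack=3)
Line 3: ['orange', 'paper'] (min_width=12, slack=3)
Line 4: ['rectangle', 'water'] (min_width=15, slack=0)
Line 5: ['house', 'bean'] (min_width=10, slack=5)
Line 6: ['tomato'] (min_width=6, slack=9)
Line 7: ['chemistry'] (min_width=9, slack=6)
Line 8: ['support', 'how'] (min_width=11, slack=4)
Line 9: ['bean', 'it', 'end', 'we'] (min_width=14, slack=1)
Line 10: ['young', 'large'] (min_width=11, slack=4)
Line 11: ['address'] (min_width=7, slack=8)

Answer: 6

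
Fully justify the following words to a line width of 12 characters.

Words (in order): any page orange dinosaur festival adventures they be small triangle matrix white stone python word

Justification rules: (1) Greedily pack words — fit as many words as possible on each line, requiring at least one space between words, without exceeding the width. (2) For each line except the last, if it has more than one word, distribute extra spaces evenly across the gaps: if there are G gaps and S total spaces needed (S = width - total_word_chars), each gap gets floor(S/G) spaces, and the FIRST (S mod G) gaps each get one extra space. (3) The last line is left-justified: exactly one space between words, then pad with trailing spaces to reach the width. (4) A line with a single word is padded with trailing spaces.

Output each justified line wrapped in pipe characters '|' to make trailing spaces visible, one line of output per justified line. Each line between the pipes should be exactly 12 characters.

Answer: |any     page|
|orange      |
|dinosaur    |
|festival    |
|adventures  |
|they      be|
|small       |
|triangle    |
|matrix white|
|stone python|
|word        |

Derivation:
Line 1: ['any', 'page'] (min_width=8, slack=4)
Line 2: ['orange'] (min_width=6, slack=6)
Line 3: ['dinosaur'] (min_width=8, slack=4)
Line 4: ['festival'] (min_width=8, slack=4)
Line 5: ['adventures'] (min_width=10, slack=2)
Line 6: ['they', 'be'] (min_width=7, slack=5)
Line 7: ['small'] (min_width=5, slack=7)
Line 8: ['triangle'] (min_width=8, slack=4)
Line 9: ['matrix', 'white'] (min_width=12, slack=0)
Line 10: ['stone', 'python'] (min_width=12, slack=0)
Line 11: ['word'] (min_width=4, slack=8)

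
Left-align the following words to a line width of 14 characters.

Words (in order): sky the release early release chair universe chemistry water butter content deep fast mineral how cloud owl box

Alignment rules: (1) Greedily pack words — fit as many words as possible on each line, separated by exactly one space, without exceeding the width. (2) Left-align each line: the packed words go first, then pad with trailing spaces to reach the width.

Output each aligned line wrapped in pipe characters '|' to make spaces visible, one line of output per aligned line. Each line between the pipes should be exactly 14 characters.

Answer: |sky the       |
|release early |
|release chair |
|universe      |
|chemistry     |
|water butter  |
|content deep  |
|fast mineral  |
|how cloud owl |
|box           |

Derivation:
Line 1: ['sky', 'the'] (min_width=7, slack=7)
Line 2: ['release', 'early'] (min_width=13, slack=1)
Line 3: ['release', 'chair'] (min_width=13, slack=1)
Line 4: ['universe'] (min_width=8, slack=6)
Line 5: ['chemistry'] (min_width=9, slack=5)
Line 6: ['water', 'butter'] (min_width=12, slack=2)
Line 7: ['content', 'deep'] (min_width=12, slack=2)
Line 8: ['fast', 'mineral'] (min_width=12, slack=2)
Line 9: ['how', 'cloud', 'owl'] (min_width=13, slack=1)
Line 10: ['box'] (min_width=3, slack=11)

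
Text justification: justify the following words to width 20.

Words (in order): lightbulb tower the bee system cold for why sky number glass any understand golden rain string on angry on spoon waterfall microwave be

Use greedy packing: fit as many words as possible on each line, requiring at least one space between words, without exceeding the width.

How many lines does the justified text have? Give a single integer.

Answer: 8

Derivation:
Line 1: ['lightbulb', 'tower', 'the'] (min_width=19, slack=1)
Line 2: ['bee', 'system', 'cold', 'for'] (min_width=19, slack=1)
Line 3: ['why', 'sky', 'number', 'glass'] (min_width=20, slack=0)
Line 4: ['any', 'understand'] (min_width=14, slack=6)
Line 5: ['golden', 'rain', 'string'] (min_width=18, slack=2)
Line 6: ['on', 'angry', 'on', 'spoon'] (min_width=17, slack=3)
Line 7: ['waterfall', 'microwave'] (min_width=19, slack=1)
Line 8: ['be'] (min_width=2, slack=18)
Total lines: 8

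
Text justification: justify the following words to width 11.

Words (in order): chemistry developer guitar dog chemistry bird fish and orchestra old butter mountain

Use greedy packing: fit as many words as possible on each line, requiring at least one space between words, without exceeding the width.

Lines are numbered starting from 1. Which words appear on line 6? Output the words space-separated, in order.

Line 1: ['chemistry'] (min_width=9, slack=2)
Line 2: ['developer'] (min_width=9, slack=2)
Line 3: ['guitar', 'dog'] (min_width=10, slack=1)
Line 4: ['chemistry'] (min_width=9, slack=2)
Line 5: ['bird', 'fish'] (min_width=9, slack=2)
Line 6: ['and'] (min_width=3, slack=8)
Line 7: ['orchestra'] (min_width=9, slack=2)
Line 8: ['old', 'butter'] (min_width=10, slack=1)
Line 9: ['mountain'] (min_width=8, slack=3)

Answer: and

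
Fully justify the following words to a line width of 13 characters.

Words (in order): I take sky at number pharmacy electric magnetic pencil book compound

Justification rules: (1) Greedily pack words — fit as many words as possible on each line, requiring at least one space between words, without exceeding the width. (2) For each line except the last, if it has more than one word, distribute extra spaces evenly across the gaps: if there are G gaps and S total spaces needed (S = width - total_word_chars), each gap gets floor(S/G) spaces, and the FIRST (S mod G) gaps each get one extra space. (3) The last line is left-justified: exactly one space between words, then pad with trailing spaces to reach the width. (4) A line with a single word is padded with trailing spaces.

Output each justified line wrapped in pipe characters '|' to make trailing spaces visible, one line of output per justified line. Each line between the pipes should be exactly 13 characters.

Line 1: ['I', 'take', 'sky', 'at'] (min_width=13, slack=0)
Line 2: ['number'] (min_width=6, slack=7)
Line 3: ['pharmacy'] (min_width=8, slack=5)
Line 4: ['electric'] (min_width=8, slack=5)
Line 5: ['magnetic'] (min_width=8, slack=5)
Line 6: ['pencil', 'book'] (min_width=11, slack=2)
Line 7: ['compound'] (min_width=8, slack=5)

Answer: |I take sky at|
|number       |
|pharmacy     |
|electric     |
|magnetic     |
|pencil   book|
|compound     |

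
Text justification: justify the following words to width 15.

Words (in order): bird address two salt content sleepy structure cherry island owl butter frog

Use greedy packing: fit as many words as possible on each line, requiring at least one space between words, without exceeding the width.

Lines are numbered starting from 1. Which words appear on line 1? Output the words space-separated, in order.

Answer: bird address

Derivation:
Line 1: ['bird', 'address'] (min_width=12, slack=3)
Line 2: ['two', 'salt'] (min_width=8, slack=7)
Line 3: ['content', 'sleepy'] (min_width=14, slack=1)
Line 4: ['structure'] (min_width=9, slack=6)
Line 5: ['cherry', 'island'] (min_width=13, slack=2)
Line 6: ['owl', 'butter', 'frog'] (min_width=15, slack=0)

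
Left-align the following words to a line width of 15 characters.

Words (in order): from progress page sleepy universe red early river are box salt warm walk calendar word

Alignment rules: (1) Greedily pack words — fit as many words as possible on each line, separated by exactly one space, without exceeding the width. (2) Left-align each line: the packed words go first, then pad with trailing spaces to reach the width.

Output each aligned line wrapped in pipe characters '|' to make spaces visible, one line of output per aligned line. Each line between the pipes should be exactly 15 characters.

Answer: |from progress  |
|page sleepy    |
|universe red   |
|early river are|
|box salt warm  |
|walk calendar  |
|word           |

Derivation:
Line 1: ['from', 'progress'] (min_width=13, slack=2)
Line 2: ['page', 'sleepy'] (min_width=11, slack=4)
Line 3: ['universe', 'red'] (min_width=12, slack=3)
Line 4: ['early', 'river', 'are'] (min_width=15, slack=0)
Line 5: ['box', 'salt', 'warm'] (min_width=13, slack=2)
Line 6: ['walk', 'calendar'] (min_width=13, slack=2)
Line 7: ['word'] (min_width=4, slack=11)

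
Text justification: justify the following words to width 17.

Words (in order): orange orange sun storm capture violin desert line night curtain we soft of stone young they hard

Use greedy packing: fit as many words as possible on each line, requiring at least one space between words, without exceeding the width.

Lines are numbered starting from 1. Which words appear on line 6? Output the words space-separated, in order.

Answer: of stone young

Derivation:
Line 1: ['orange', 'orange', 'sun'] (min_width=17, slack=0)
Line 2: ['storm', 'capture'] (min_width=13, slack=4)
Line 3: ['violin', 'desert'] (min_width=13, slack=4)
Line 4: ['line', 'night'] (min_width=10, slack=7)
Line 5: ['curtain', 'we', 'soft'] (min_width=15, slack=2)
Line 6: ['of', 'stone', 'young'] (min_width=14, slack=3)
Line 7: ['they', 'hard'] (min_width=9, slack=8)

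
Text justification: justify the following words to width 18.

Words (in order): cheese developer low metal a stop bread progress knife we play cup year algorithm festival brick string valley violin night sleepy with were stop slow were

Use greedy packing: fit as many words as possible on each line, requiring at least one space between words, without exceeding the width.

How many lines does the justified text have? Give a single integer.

Line 1: ['cheese', 'developer'] (min_width=16, slack=2)
Line 2: ['low', 'metal', 'a', 'stop'] (min_width=16, slack=2)
Line 3: ['bread', 'progress'] (min_width=14, slack=4)
Line 4: ['knife', 'we', 'play', 'cup'] (min_width=17, slack=1)
Line 5: ['year', 'algorithm'] (min_width=14, slack=4)
Line 6: ['festival', 'brick'] (min_width=14, slack=4)
Line 7: ['string', 'valley'] (min_width=13, slack=5)
Line 8: ['violin', 'night'] (min_width=12, slack=6)
Line 9: ['sleepy', 'with', 'were'] (min_width=16, slack=2)
Line 10: ['stop', 'slow', 'were'] (min_width=14, slack=4)
Total lines: 10

Answer: 10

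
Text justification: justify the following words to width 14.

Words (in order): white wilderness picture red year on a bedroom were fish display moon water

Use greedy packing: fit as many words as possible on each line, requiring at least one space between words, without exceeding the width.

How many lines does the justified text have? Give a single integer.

Answer: 7

Derivation:
Line 1: ['white'] (min_width=5, slack=9)
Line 2: ['wilderness'] (min_width=10, slack=4)
Line 3: ['picture', 'red'] (min_width=11, slack=3)
Line 4: ['year', 'on', 'a'] (min_width=9, slack=5)
Line 5: ['bedroom', 'were'] (min_width=12, slack=2)
Line 6: ['fish', 'display'] (min_width=12, slack=2)
Line 7: ['moon', 'water'] (min_width=10, slack=4)
Total lines: 7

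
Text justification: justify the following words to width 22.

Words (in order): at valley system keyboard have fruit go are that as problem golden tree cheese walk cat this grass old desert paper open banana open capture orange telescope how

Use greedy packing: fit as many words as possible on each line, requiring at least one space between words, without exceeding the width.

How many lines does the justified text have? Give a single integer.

Line 1: ['at', 'valley', 'system'] (min_width=16, slack=6)
Line 2: ['keyboard', 'have', 'fruit', 'go'] (min_width=22, slack=0)
Line 3: ['are', 'that', 'as', 'problem'] (min_width=19, slack=3)
Line 4: ['golden', 'tree', 'cheese'] (min_width=18, slack=4)
Line 5: ['walk', 'cat', 'this', 'grass'] (min_width=19, slack=3)
Line 6: ['old', 'desert', 'paper', 'open'] (min_width=21, slack=1)
Line 7: ['banana', 'open', 'capture'] (min_width=19, slack=3)
Line 8: ['orange', 'telescope', 'how'] (min_width=20, slack=2)
Total lines: 8

Answer: 8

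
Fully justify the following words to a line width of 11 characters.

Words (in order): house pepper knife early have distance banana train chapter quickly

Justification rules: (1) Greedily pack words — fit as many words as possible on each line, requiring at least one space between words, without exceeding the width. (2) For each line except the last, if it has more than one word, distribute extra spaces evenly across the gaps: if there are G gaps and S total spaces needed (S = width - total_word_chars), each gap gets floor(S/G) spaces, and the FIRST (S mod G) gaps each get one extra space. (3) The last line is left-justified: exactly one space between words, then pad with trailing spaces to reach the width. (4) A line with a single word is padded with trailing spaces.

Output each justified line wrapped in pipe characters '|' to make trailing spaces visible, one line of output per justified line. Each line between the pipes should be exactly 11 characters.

Line 1: ['house'] (min_width=5, slack=6)
Line 2: ['pepper'] (min_width=6, slack=5)
Line 3: ['knife', 'early'] (min_width=11, slack=0)
Line 4: ['have'] (min_width=4, slack=7)
Line 5: ['distance'] (min_width=8, slack=3)
Line 6: ['banana'] (min_width=6, slack=5)
Line 7: ['train'] (min_width=5, slack=6)
Line 8: ['chapter'] (min_width=7, slack=4)
Line 9: ['quickly'] (min_width=7, slack=4)

Answer: |house      |
|pepper     |
|knife early|
|have       |
|distance   |
|banana     |
|train      |
|chapter    |
|quickly    |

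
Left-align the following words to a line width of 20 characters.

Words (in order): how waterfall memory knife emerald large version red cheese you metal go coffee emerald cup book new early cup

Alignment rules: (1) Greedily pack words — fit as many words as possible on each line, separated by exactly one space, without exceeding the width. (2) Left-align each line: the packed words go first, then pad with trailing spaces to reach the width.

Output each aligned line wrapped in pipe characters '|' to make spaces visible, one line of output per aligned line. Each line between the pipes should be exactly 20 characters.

Line 1: ['how', 'waterfall', 'memory'] (min_width=20, slack=0)
Line 2: ['knife', 'emerald', 'large'] (min_width=19, slack=1)
Line 3: ['version', 'red', 'cheese'] (min_width=18, slack=2)
Line 4: ['you', 'metal', 'go', 'coffee'] (min_width=19, slack=1)
Line 5: ['emerald', 'cup', 'book', 'new'] (min_width=20, slack=0)
Line 6: ['early', 'cup'] (min_width=9, slack=11)

Answer: |how waterfall memory|
|knife emerald large |
|version red cheese  |
|you metal go coffee |
|emerald cup book new|
|early cup           |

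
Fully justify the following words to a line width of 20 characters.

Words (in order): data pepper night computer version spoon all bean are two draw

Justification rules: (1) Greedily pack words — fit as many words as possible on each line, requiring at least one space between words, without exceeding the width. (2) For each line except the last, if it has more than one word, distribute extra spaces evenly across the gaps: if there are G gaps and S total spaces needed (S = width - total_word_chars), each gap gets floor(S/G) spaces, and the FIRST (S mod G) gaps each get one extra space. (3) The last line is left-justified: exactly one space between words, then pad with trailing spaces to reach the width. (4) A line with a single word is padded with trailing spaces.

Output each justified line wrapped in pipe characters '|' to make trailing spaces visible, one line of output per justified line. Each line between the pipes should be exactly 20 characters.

Answer: |data   pepper  night|
|computer     version|
|spoon  all  bean are|
|two draw            |

Derivation:
Line 1: ['data', 'pepper', 'night'] (min_width=17, slack=3)
Line 2: ['computer', 'version'] (min_width=16, slack=4)
Line 3: ['spoon', 'all', 'bean', 'are'] (min_width=18, slack=2)
Line 4: ['two', 'draw'] (min_width=8, slack=12)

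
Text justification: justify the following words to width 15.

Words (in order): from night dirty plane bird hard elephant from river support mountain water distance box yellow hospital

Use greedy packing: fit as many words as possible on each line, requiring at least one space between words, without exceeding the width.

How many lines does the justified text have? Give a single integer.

Answer: 8

Derivation:
Line 1: ['from', 'night'] (min_width=10, slack=5)
Line 2: ['dirty', 'plane'] (min_width=11, slack=4)
Line 3: ['bird', 'hard'] (min_width=9, slack=6)
Line 4: ['elephant', 'from'] (min_width=13, slack=2)
Line 5: ['river', 'support'] (min_width=13, slack=2)
Line 6: ['mountain', 'water'] (min_width=14, slack=1)
Line 7: ['distance', 'box'] (min_width=12, slack=3)
Line 8: ['yellow', 'hospital'] (min_width=15, slack=0)
Total lines: 8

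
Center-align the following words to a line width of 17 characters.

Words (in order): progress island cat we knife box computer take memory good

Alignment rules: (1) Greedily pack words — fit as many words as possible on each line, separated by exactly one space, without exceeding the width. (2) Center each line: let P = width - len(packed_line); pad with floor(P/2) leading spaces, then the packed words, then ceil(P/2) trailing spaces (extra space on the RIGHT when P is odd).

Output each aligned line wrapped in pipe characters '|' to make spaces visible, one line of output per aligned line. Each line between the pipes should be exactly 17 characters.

Answer: | progress island |
|cat we knife box |
|  computer take  |
|   memory good   |

Derivation:
Line 1: ['progress', 'island'] (min_width=15, slack=2)
Line 2: ['cat', 'we', 'knife', 'box'] (min_width=16, slack=1)
Line 3: ['computer', 'take'] (min_width=13, slack=4)
Line 4: ['memory', 'good'] (min_width=11, slack=6)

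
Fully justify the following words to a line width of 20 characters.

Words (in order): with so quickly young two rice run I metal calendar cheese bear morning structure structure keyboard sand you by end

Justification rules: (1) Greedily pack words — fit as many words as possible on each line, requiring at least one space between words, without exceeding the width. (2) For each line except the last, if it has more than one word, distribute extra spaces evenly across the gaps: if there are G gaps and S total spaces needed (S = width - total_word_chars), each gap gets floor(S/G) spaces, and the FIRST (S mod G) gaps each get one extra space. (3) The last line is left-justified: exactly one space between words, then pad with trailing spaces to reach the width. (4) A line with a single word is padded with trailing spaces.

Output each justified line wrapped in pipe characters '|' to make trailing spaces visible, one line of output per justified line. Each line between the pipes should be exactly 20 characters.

Line 1: ['with', 'so', 'quickly'] (min_width=15, slack=5)
Line 2: ['young', 'two', 'rice', 'run', 'I'] (min_width=20, slack=0)
Line 3: ['metal', 'calendar'] (min_width=14, slack=6)
Line 4: ['cheese', 'bear', 'morning'] (min_width=19, slack=1)
Line 5: ['structure', 'structure'] (min_width=19, slack=1)
Line 6: ['keyboard', 'sand', 'you', 'by'] (min_width=20, slack=0)
Line 7: ['end'] (min_width=3, slack=17)

Answer: |with    so   quickly|
|young two rice run I|
|metal       calendar|
|cheese  bear morning|
|structure  structure|
|keyboard sand you by|
|end                 |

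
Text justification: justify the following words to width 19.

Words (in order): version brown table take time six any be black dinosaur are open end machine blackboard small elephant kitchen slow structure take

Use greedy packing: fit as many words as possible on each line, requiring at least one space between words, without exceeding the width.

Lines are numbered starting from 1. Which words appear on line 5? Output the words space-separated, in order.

Line 1: ['version', 'brown', 'table'] (min_width=19, slack=0)
Line 2: ['take', 'time', 'six', 'any'] (min_width=17, slack=2)
Line 3: ['be', 'black', 'dinosaur'] (min_width=17, slack=2)
Line 4: ['are', 'open', 'end'] (min_width=12, slack=7)
Line 5: ['machine', 'blackboard'] (min_width=18, slack=1)
Line 6: ['small', 'elephant'] (min_width=14, slack=5)
Line 7: ['kitchen', 'slow'] (min_width=12, slack=7)
Line 8: ['structure', 'take'] (min_width=14, slack=5)

Answer: machine blackboard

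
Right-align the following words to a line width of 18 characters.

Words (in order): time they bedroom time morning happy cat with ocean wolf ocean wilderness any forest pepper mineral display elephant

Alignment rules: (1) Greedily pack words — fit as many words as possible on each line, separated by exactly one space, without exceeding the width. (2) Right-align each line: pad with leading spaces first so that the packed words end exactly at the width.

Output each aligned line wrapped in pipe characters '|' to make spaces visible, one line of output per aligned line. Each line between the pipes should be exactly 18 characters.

Answer: | time they bedroom|
|time morning happy|
|    cat with ocean|
|        wolf ocean|
|    wilderness any|
|     forest pepper|
|   mineral display|
|          elephant|

Derivation:
Line 1: ['time', 'they', 'bedroom'] (min_width=17, slack=1)
Line 2: ['time', 'morning', 'happy'] (min_width=18, slack=0)
Line 3: ['cat', 'with', 'ocean'] (min_width=14, slack=4)
Line 4: ['wolf', 'ocean'] (min_width=10, slack=8)
Line 5: ['wilderness', 'any'] (min_width=14, slack=4)
Line 6: ['forest', 'pepper'] (min_width=13, slack=5)
Line 7: ['mineral', 'display'] (min_width=15, slack=3)
Line 8: ['elephant'] (min_width=8, slack=10)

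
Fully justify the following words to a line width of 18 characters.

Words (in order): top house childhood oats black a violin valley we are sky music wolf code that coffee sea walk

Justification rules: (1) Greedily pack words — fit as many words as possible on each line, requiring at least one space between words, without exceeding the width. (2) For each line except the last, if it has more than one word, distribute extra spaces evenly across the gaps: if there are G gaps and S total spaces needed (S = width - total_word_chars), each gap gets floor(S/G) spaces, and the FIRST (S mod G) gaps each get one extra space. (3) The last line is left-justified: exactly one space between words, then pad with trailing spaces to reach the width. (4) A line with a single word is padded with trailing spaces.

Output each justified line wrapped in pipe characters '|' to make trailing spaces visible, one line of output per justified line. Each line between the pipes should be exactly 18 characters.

Answer: |top          house|
|childhood     oats|
|black   a   violin|
|valley  we are sky|
|music   wolf  code|
|that   coffee  sea|
|walk              |

Derivation:
Line 1: ['top', 'house'] (min_width=9, slack=9)
Line 2: ['childhood', 'oats'] (min_width=14, slack=4)
Line 3: ['black', 'a', 'violin'] (min_width=14, slack=4)
Line 4: ['valley', 'we', 'are', 'sky'] (min_width=17, slack=1)
Line 5: ['music', 'wolf', 'code'] (min_width=15, slack=3)
Line 6: ['that', 'coffee', 'sea'] (min_width=15, slack=3)
Line 7: ['walk'] (min_width=4, slack=14)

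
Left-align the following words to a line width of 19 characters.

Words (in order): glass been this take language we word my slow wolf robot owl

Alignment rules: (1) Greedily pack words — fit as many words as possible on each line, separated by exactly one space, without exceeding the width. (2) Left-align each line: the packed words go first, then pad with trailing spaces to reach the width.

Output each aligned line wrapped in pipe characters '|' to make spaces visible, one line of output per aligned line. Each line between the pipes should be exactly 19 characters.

Line 1: ['glass', 'been', 'this'] (min_width=15, slack=4)
Line 2: ['take', 'language', 'we'] (min_width=16, slack=3)
Line 3: ['word', 'my', 'slow', 'wolf'] (min_width=17, slack=2)
Line 4: ['robot', 'owl'] (min_width=9, slack=10)

Answer: |glass been this    |
|take language we   |
|word my slow wolf  |
|robot owl          |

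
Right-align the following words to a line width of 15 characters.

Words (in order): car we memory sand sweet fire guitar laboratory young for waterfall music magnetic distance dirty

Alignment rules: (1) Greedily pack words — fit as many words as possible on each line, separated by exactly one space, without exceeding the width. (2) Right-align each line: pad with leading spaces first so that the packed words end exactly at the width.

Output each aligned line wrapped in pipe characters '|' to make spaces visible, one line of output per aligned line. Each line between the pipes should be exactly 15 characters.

Answer: |  car we memory|
|sand sweet fire|
|         guitar|
|     laboratory|
|      young for|
|waterfall music|
|       magnetic|
| distance dirty|

Derivation:
Line 1: ['car', 'we', 'memory'] (min_width=13, slack=2)
Line 2: ['sand', 'sweet', 'fire'] (min_width=15, slack=0)
Line 3: ['guitar'] (min_width=6, slack=9)
Line 4: ['laboratory'] (min_width=10, slack=5)
Line 5: ['young', 'for'] (min_width=9, slack=6)
Line 6: ['waterfall', 'music'] (min_width=15, slack=0)
Line 7: ['magnetic'] (min_width=8, slack=7)
Line 8: ['distance', 'dirty'] (min_width=14, slack=1)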